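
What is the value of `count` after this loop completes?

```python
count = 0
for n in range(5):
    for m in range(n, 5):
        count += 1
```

Let's trace through this code step by step.

Initialize: count = 0
Entering loop: for n in range(5):
After iteration 1: n = 0, count = 5
After iteration 2: n = 1, count = 9
After iteration 3: n = 2, count = 12
After iteration 4: n = 3, count = 14
After iteration 5: n = 4, count = 15
Loop ends.

Final answer: 15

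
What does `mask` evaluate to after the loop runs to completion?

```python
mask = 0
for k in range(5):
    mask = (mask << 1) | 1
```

Let's trace through this code step by step.

Initialize: mask = 0
Entering loop: for k in range(5):
After iteration 1: k = 0, mask = 1
After iteration 2: k = 1, mask = 3
After iteration 3: k = 2, mask = 7
After iteration 4: k = 3, mask = 15
After iteration 5: k = 4, mask = 31
Loop ends.

Final answer: 31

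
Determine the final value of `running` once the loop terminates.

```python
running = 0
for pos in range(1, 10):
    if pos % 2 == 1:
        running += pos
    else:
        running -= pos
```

Let's trace through this code step by step.

Initialize: running = 0
Entering loop: for pos in range(1, 10):
After iteration 1: pos = 1, running = 1
After iteration 2: pos = 2, running = -1
After iteration 3: pos = 3, running = 2
After iteration 4: pos = 4, running = -2
After iteration 5: pos = 5, running = 3
After iteration 6: pos = 6, running = -3
After iteration 7: pos = 7, running = 4
After iteration 8: pos = 8, running = -4
After iteration 9: pos = 9, running = 5
Loop ends.

Final answer: 5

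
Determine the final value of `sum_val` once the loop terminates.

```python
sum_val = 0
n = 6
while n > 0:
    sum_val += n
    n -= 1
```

Let's trace through this code step by step.

Initialize: sum_val = 0
Initialize: n = 6
Entering loop: while n > 0:
After iteration 1: sum_val = 6, n = 5
After iteration 2: sum_val = 11, n = 4
After iteration 3: sum_val = 15, n = 3
After iteration 4: sum_val = 18, n = 2
After iteration 5: sum_val = 20, n = 1
After iteration 6: sum_val = 21, n = 0
Loop ends.

Final answer: 21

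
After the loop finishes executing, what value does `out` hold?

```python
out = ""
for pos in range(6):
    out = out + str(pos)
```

Let's trace through this code step by step.

Initialize: out = ''
Entering loop: for pos in range(6):
After iteration 1: pos = 0, out = '0'
After iteration 2: pos = 1, out = '01'
After iteration 3: pos = 2, out = '012'
After iteration 4: pos = 3, out = '0123'
After iteration 5: pos = 4, out = '01234'
After iteration 6: pos = 5, out = '012345'
Loop ends.

Final answer: '012345'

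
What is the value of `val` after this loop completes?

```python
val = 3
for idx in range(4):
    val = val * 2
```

Let's trace through this code step by step.

Initialize: val = 3
Entering loop: for idx in range(4):
After iteration 1: idx = 0, val = 6
After iteration 2: idx = 1, val = 12
After iteration 3: idx = 2, val = 24
After iteration 4: idx = 3, val = 48
Loop ends.

Final answer: 48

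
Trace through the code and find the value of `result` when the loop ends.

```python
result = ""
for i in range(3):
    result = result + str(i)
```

Let's trace through this code step by step.

Initialize: result = ''
Entering loop: for i in range(3):
After iteration 1: i = 0, result = '0'
After iteration 2: i = 1, result = '01'
After iteration 3: i = 2, result = '012'
Loop ends.

Final answer: '012'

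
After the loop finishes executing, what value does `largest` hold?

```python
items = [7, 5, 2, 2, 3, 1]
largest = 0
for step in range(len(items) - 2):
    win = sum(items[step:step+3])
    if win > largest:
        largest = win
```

Let's trace through this code step by step.

Initialize: items = [7, 5, 2, 2, 3, 1]
Initialize: largest = 0
Entering loop: for step in range(len(items) - 2):
After iteration 1: step = 0, largest = 14, win = 14
After iteration 2: step = 1, largest = 14, win = 9
After iteration 3: step = 2, largest = 14, win = 7
After iteration 4: step = 3, largest = 14, win = 6
Loop ends.

Final answer: 14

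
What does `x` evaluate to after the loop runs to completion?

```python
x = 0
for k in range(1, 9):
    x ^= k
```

Let's trace through this code step by step.

Initialize: x = 0
Entering loop: for k in range(1, 9):
After iteration 1: k = 1, x = 1
After iteration 2: k = 2, x = 3
After iteration 3: k = 3, x = 0
After iteration 4: k = 4, x = 4
After iteration 5: k = 5, x = 1
After iteration 6: k = 6, x = 7
After iteration 7: k = 7, x = 0
After iteration 8: k = 8, x = 8
Loop ends.

Final answer: 8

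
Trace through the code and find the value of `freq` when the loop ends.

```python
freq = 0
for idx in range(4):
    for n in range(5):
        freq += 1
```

Let's trace through this code step by step.

Initialize: freq = 0
Entering loop: for idx in range(4):
After iteration 1: idx = 0, freq = 5
After iteration 2: idx = 1, freq = 10
After iteration 3: idx = 2, freq = 15
After iteration 4: idx = 3, freq = 20
Loop ends.

Final answer: 20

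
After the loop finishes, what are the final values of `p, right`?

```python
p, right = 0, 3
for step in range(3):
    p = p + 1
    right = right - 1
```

Let's trace through this code step by step.

Initialize: p = 0
Initialize: right = 3
Entering loop: for step in range(3):
After iteration 1: step = 0, p = 1, right = 2
After iteration 2: step = 1, p = 2, right = 1
After iteration 3: step = 2, p = 3, right = 0
Loop ends.

Final answer: 3, 0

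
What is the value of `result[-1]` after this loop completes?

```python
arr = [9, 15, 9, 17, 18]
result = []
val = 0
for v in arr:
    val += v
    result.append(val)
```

Let's trace through this code step by step.

Initialize: arr = [9, 15, 9, 17, 18]
Initialize: result = []
Initialize: val = 0
Entering loop: for v in arr:
After iteration 1: v = 9, result = [9], val = 9
After iteration 2: v = 15, result = [9, 24], val = 24
After iteration 3: v = 9, result = [9, 24, 33], val = 33
After iteration 4: v = 17, result = [9, 24, 33, 50], val = 50
After iteration 5: v = 18, result = [9, 24, 33, 50, 68], val = 68
Loop ends.
result[-1] = 68

Final answer: 68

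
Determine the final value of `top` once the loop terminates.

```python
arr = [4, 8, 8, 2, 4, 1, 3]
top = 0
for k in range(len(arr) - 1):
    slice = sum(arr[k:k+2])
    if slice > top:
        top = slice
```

Let's trace through this code step by step.

Initialize: arr = [4, 8, 8, 2, 4, 1, 3]
Initialize: top = 0
Entering loop: for k in range(len(arr) - 1):
After iteration 1: k = 0, top = 12, slice = 12
After iteration 2: k = 1, top = 16, slice = 16
After iteration 3: k = 2, top = 16, slice = 10
After iteration 4: k = 3, top = 16, slice = 6
After iteration 5: k = 4, top = 16, slice = 5
After iteration 6: k = 5, top = 16, slice = 4
Loop ends.

Final answer: 16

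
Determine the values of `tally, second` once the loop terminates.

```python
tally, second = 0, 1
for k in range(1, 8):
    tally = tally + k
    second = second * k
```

Let's trace through this code step by step.

Initialize: tally = 0
Initialize: second = 1
Entering loop: for k in range(1, 8):
After iteration 1: k = 1, tally = 1, second = 1
After iteration 2: k = 2, tally = 3, second = 2
After iteration 3: k = 3, tally = 6, second = 6
After iteration 4: k = 4, tally = 10, second = 24
After iteration 5: k = 5, tally = 15, second = 120
After iteration 6: k = 6, tally = 21, second = 720
After iteration 7: k = 7, tally = 28, second = 5040
Loop ends.

Final answer: 28, 5040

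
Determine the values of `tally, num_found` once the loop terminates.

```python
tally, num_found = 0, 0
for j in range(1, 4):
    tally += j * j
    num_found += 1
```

Let's trace through this code step by step.

Initialize: tally = 0
Initialize: num_found = 0
Entering loop: for j in range(1, 4):
After iteration 1: j = 1, tally = 1, num_found = 1
After iteration 2: j = 2, tally = 5, num_found = 2
After iteration 3: j = 3, tally = 14, num_found = 3
Loop ends.

Final answer: 14, 3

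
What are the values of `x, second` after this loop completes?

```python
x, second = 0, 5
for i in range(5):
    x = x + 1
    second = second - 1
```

Let's trace through this code step by step.

Initialize: x = 0
Initialize: second = 5
Entering loop: for i in range(5):
After iteration 1: i = 0, x = 1, second = 4
After iteration 2: i = 1, x = 2, second = 3
After iteration 3: i = 2, x = 3, second = 2
After iteration 4: i = 3, x = 4, second = 1
After iteration 5: i = 4, x = 5, second = 0
Loop ends.

Final answer: 5, 0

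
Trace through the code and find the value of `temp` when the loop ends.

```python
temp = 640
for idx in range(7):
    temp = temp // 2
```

Let's trace through this code step by step.

Initialize: temp = 640
Entering loop: for idx in range(7):
After iteration 1: idx = 0, temp = 320
After iteration 2: idx = 1, temp = 160
After iteration 3: idx = 2, temp = 80
After iteration 4: idx = 3, temp = 40
After iteration 5: idx = 4, temp = 20
After iteration 6: idx = 5, temp = 10
After iteration 7: idx = 6, temp = 5
Loop ends.

Final answer: 5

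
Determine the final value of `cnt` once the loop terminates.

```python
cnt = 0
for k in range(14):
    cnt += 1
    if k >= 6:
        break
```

Let's trace through this code step by step.

Initialize: cnt = 0
Entering loop: for k in range(14):
After iteration 1: k = 0, cnt = 1
After iteration 2: k = 1, cnt = 2
After iteration 3: k = 2, cnt = 3
After iteration 4: k = 3, cnt = 4
After iteration 5: k = 4, cnt = 5
After iteration 6: k = 5, cnt = 6
After iteration 7: k = 6, cnt = 7
Loop ends.

Final answer: 7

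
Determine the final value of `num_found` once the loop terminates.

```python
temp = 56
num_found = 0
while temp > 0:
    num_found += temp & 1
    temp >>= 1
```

Let's trace through this code step by step.

Initialize: temp = 56
Initialize: num_found = 0
Entering loop: while temp > 0:
After iteration 1: temp = 28, num_found = 0
After iteration 2: temp = 14, num_found = 0
After iteration 3: temp = 7, num_found = 0
After iteration 4: temp = 3, num_found = 1
After iteration 5: temp = 1, num_found = 2
After iteration 6: temp = 0, num_found = 3
Loop ends.

Final answer: 3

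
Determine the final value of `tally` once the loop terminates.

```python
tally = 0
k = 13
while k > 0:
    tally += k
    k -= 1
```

Let's trace through this code step by step.

Initialize: tally = 0
Initialize: k = 13
Entering loop: while k > 0:
After iteration 1: tally = 13, k = 12
After iteration 2: tally = 25, k = 11
After iteration 3: tally = 36, k = 10
After iteration 4: tally = 46, k = 9
After iteration 5: tally = 55, k = 8
After iteration 6: tally = 63, k = 7
After iteration 7: tally = 70, k = 6
After iteration 8: tally = 76, k = 5
After iteration 9: tally = 81, k = 4
After iteration 10: tally = 85, k = 3
After iteration 11: tally = 88, k = 2
After iteration 12: tally = 90, k = 1
After iteration 13: tally = 91, k = 0
Loop ends.

Final answer: 91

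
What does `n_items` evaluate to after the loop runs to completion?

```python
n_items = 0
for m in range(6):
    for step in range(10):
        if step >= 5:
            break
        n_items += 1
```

Let's trace through this code step by step.

Initialize: n_items = 0
Entering loop: for m in range(6):
After iteration 1: m = 0, n_items = 5
After iteration 2: m = 1, n_items = 10
After iteration 3: m = 2, n_items = 15
After iteration 4: m = 3, n_items = 20
After iteration 5: m = 4, n_items = 25
After iteration 6: m = 5, n_items = 30
Loop ends.

Final answer: 30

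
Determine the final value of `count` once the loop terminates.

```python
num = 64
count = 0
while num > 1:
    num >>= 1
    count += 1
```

Let's trace through this code step by step.

Initialize: num = 64
Initialize: count = 0
Entering loop: while num > 1:
After iteration 1: num = 32, count = 1
After iteration 2: num = 16, count = 2
After iteration 3: num = 8, count = 3
After iteration 4: num = 4, count = 4
After iteration 5: num = 2, count = 5
After iteration 6: num = 1, count = 6
Loop ends.

Final answer: 6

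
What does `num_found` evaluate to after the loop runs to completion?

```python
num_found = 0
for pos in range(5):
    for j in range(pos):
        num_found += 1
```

Let's trace through this code step by step.

Initialize: num_found = 0
Entering loop: for pos in range(5):
After iteration 1: pos = 0, num_found = 0
After iteration 2: pos = 1, num_found = 1, j = 0
After iteration 3: pos = 2, num_found = 3, j = 1
After iteration 4: pos = 3, num_found = 6, j = 2
After iteration 5: pos = 4, num_found = 10, j = 3
Loop ends.

Final answer: 10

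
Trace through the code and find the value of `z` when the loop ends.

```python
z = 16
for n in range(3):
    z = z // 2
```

Let's trace through this code step by step.

Initialize: z = 16
Entering loop: for n in range(3):
After iteration 1: n = 0, z = 8
After iteration 2: n = 1, z = 4
After iteration 3: n = 2, z = 2
Loop ends.

Final answer: 2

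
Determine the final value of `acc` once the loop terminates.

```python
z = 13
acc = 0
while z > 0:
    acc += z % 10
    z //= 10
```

Let's trace through this code step by step.

Initialize: z = 13
Initialize: acc = 0
Entering loop: while z > 0:
After iteration 1: z = 1, acc = 3
After iteration 2: z = 0, acc = 4
Loop ends.

Final answer: 4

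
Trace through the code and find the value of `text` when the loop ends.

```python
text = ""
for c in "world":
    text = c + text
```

Let's trace through this code step by step.

Initialize: text = ''
Entering loop: for c in "world":
After iteration 1: c = 'w', text = 'w'
After iteration 2: c = 'o', text = 'ow'
After iteration 3: c = 'r', text = 'row'
After iteration 4: c = 'l', text = 'lrow'
After iteration 5: c = 'd', text = 'dlrow'
Loop ends.

Final answer: 'dlrow'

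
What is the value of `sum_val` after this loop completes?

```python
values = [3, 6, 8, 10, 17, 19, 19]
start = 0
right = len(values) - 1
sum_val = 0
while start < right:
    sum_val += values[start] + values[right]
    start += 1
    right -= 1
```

Let's trace through this code step by step.

Initialize: values = [3, 6, 8, 10, 17, 19, 19]
Initialize: start = 0
Initialize: right = 6
Initialize: sum_val = 0
Entering loop: while start < right:
After iteration 1: start = 1, right = 5, sum_val = 22
After iteration 2: start = 2, right = 4, sum_val = 47
After iteration 3: start = 3, right = 3, sum_val = 72
Loop ends.

Final answer: 72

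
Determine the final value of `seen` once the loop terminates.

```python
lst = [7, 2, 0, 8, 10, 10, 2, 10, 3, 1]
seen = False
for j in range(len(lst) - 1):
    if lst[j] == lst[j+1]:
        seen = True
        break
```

Let's trace through this code step by step.

Initialize: lst = [7, 2, 0, 8, 10, 10, 2, 10, 3, 1]
Initialize: seen = False
Entering loop: for j in range(len(lst) - 1):
After iteration 1: j = 0, seen = False
After iteration 2: j = 1, seen = False
After iteration 3: j = 2, seen = False
After iteration 4: j = 3, seen = False
After iteration 5: j = 4, seen = True
Loop ends.

Final answer: True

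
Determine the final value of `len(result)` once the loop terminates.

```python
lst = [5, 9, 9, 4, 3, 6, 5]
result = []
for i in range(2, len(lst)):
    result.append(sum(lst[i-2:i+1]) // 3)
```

Let's trace through this code step by step.

Initialize: lst = [5, 9, 9, 4, 3, 6, 5]
Initialize: result = []
Entering loop: for i in range(2, len(lst)):
After iteration 1: i = 2, result = [7]
After iteration 2: i = 3, result = [7, 7]
After iteration 3: i = 4, result = [7, 7, 5]
After iteration 4: i = 5, result = [7, 7, 5, 4]
After iteration 5: i = 6, result = [7, 7, 5, 4, 4]
Loop ends.
len(result) = 5

Final answer: 5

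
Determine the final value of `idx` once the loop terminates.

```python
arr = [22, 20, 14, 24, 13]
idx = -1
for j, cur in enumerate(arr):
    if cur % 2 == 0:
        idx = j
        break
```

Let's trace through this code step by step.

Initialize: arr = [22, 20, 14, 24, 13]
Initialize: idx = -1
Entering loop: for j, cur in enumerate(arr):
After iteration 1: j = 0, cur = 22, idx = 0
Loop ends.

Final answer: 0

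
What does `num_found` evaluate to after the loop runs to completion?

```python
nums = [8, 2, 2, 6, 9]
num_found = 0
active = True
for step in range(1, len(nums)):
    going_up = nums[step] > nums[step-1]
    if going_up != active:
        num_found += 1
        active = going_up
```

Let's trace through this code step by step.

Initialize: nums = [8, 2, 2, 6, 9]
Initialize: num_found = 0
Initialize: active = True
Entering loop: for step in range(1, len(nums)):
After iteration 1: step = 1, num_found = 1, active = False, going_up = False
After iteration 2: step = 2, num_found = 1, active = False, going_up = False
After iteration 3: step = 3, num_found = 2, active = True, going_up = True
After iteration 4: step = 4, num_found = 2, active = True, going_up = True
Loop ends.

Final answer: 2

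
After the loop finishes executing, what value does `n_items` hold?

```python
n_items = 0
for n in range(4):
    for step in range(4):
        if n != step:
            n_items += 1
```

Let's trace through this code step by step.

Initialize: n_items = 0
Entering loop: for n in range(4):
After iteration 1: n = 0, n_items = 3
After iteration 2: n = 1, n_items = 6
After iteration 3: n = 2, n_items = 9
After iteration 4: n = 3, n_items = 12
Loop ends.

Final answer: 12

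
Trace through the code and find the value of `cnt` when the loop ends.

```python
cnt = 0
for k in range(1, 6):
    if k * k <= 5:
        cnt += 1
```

Let's trace through this code step by step.

Initialize: cnt = 0
Entering loop: for k in range(1, 6):
After iteration 1: k = 1, cnt = 1
After iteration 2: k = 2, cnt = 2
After iteration 3: k = 3, cnt = 2
After iteration 4: k = 4, cnt = 2
After iteration 5: k = 5, cnt = 2
Loop ends.

Final answer: 2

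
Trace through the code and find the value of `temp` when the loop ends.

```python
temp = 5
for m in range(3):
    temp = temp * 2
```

Let's trace through this code step by step.

Initialize: temp = 5
Entering loop: for m in range(3):
After iteration 1: m = 0, temp = 10
After iteration 2: m = 1, temp = 20
After iteration 3: m = 2, temp = 40
Loop ends.

Final answer: 40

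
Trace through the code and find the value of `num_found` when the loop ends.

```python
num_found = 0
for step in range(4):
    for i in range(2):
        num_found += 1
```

Let's trace through this code step by step.

Initialize: num_found = 0
Entering loop: for step in range(4):
After iteration 1: step = 0, num_found = 2
After iteration 2: step = 1, num_found = 4
After iteration 3: step = 2, num_found = 6
After iteration 4: step = 3, num_found = 8
Loop ends.

Final answer: 8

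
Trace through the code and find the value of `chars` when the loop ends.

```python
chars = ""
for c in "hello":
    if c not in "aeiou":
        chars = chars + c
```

Let's trace through this code step by step.

Initialize: chars = ''
Entering loop: for c in "hello":
After iteration 1: c = 'h', chars = 'h'
After iteration 2: c = 'e', chars = 'h'
After iteration 3: c = 'l', chars = 'hl'
After iteration 4: c = 'l', chars = 'hll'
After iteration 5: c = 'o', chars = 'hll'
Loop ends.

Final answer: 'hll'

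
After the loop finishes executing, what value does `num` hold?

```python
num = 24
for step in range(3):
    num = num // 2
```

Let's trace through this code step by step.

Initialize: num = 24
Entering loop: for step in range(3):
After iteration 1: step = 0, num = 12
After iteration 2: step = 1, num = 6
After iteration 3: step = 2, num = 3
Loop ends.

Final answer: 3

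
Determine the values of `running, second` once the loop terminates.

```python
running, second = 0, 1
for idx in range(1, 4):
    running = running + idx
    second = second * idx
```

Let's trace through this code step by step.

Initialize: running = 0
Initialize: second = 1
Entering loop: for idx in range(1, 4):
After iteration 1: idx = 1, running = 1, second = 1
After iteration 2: idx = 2, running = 3, second = 2
After iteration 3: idx = 3, running = 6, second = 6
Loop ends.

Final answer: 6, 6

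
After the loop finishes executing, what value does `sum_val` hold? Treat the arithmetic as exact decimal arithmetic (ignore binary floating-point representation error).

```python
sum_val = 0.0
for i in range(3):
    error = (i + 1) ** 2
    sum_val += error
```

Let's trace through this code step by step.

Initialize: sum_val = 0.0
Entering loop: for i in range(3):
After iteration 1: i = 0, sum_val = 1.0, error = 1
After iteration 2: i = 1, sum_val = 5.0, error = 4
After iteration 3: i = 2, sum_val = 14.0, error = 9
Loop ends.

Final answer: 14.0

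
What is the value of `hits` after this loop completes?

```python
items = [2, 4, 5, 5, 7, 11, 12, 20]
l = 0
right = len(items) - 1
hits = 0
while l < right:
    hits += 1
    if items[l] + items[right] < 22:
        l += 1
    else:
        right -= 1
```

Let's trace through this code step by step.

Initialize: items = [2, 4, 5, 5, 7, 11, 12, 20]
Initialize: l = 0
Initialize: right = 7
Initialize: hits = 0
Entering loop: while l < right:
After iteration 1: l = 0, right = 6, hits = 1
After iteration 2: l = 1, right = 6, hits = 2
After iteration 3: l = 2, right = 6, hits = 3
After iteration 4: l = 3, right = 6, hits = 4
After iteration 5: l = 4, right = 6, hits = 5
After iteration 6: l = 5, right = 6, hits = 6
After iteration 7: l = 5, right = 5, hits = 7
Loop ends.

Final answer: 7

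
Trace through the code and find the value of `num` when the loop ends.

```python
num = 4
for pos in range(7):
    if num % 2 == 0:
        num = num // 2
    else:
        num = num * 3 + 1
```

Let's trace through this code step by step.

Initialize: num = 4
Entering loop: for pos in range(7):
After iteration 1: pos = 0, num = 2
After iteration 2: pos = 1, num = 1
After iteration 3: pos = 2, num = 4
After iteration 4: pos = 3, num = 2
After iteration 5: pos = 4, num = 1
After iteration 6: pos = 5, num = 4
After iteration 7: pos = 6, num = 2
Loop ends.

Final answer: 2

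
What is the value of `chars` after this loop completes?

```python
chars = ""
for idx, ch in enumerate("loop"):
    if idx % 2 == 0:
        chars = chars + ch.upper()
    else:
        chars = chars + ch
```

Let's trace through this code step by step.

Initialize: chars = ''
Entering loop: for idx, ch in enumerate("loop"):
After iteration 1: idx = 0, ch = 'l', chars = 'L'
After iteration 2: idx = 1, ch = 'o', chars = 'Lo'
After iteration 3: idx = 2, ch = 'o', chars = 'LoO'
After iteration 4: idx = 3, ch = 'p', chars = 'LoOp'
Loop ends.

Final answer: 'LoOp'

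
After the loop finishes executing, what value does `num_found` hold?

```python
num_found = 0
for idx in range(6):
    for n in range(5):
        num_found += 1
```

Let's trace through this code step by step.

Initialize: num_found = 0
Entering loop: for idx in range(6):
After iteration 1: idx = 0, num_found = 5
After iteration 2: idx = 1, num_found = 10
After iteration 3: idx = 2, num_found = 15
After iteration 4: idx = 3, num_found = 20
After iteration 5: idx = 4, num_found = 25
After iteration 6: idx = 5, num_found = 30
Loop ends.

Final answer: 30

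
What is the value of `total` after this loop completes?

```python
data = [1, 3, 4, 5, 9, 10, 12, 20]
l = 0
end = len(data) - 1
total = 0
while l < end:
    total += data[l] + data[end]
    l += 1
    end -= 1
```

Let's trace through this code step by step.

Initialize: data = [1, 3, 4, 5, 9, 10, 12, 20]
Initialize: l = 0
Initialize: end = 7
Initialize: total = 0
Entering loop: while l < end:
After iteration 1: l = 1, end = 6, total = 21
After iteration 2: l = 2, end = 5, total = 36
After iteration 3: l = 3, end = 4, total = 50
After iteration 4: l = 4, end = 3, total = 64
Loop ends.

Final answer: 64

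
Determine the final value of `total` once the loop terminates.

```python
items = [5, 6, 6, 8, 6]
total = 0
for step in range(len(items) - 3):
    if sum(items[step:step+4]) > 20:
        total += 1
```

Let's trace through this code step by step.

Initialize: items = [5, 6, 6, 8, 6]
Initialize: total = 0
Entering loop: for step in range(len(items) - 3):
After iteration 1: step = 0, total = 1
After iteration 2: step = 1, total = 2
Loop ends.

Final answer: 2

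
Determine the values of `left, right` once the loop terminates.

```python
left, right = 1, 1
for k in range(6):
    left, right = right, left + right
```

Let's trace through this code step by step.

Initialize: left = 1
Initialize: right = 1
Entering loop: for k in range(6):
After iteration 1: k = 0, left = 1, right = 2
After iteration 2: k = 1, left = 2, right = 3
After iteration 3: k = 2, left = 3, right = 5
After iteration 4: k = 3, left = 5, right = 8
After iteration 5: k = 4, left = 8, right = 13
After iteration 6: k = 5, left = 13, right = 21
Loop ends.

Final answer: 13, 21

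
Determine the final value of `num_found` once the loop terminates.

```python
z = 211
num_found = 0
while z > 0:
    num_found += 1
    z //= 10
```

Let's trace through this code step by step.

Initialize: z = 211
Initialize: num_found = 0
Entering loop: while z > 0:
After iteration 1: z = 21, num_found = 1
After iteration 2: z = 2, num_found = 2
After iteration 3: z = 0, num_found = 3
Loop ends.

Final answer: 3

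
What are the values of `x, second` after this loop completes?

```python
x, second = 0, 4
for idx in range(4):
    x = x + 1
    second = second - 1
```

Let's trace through this code step by step.

Initialize: x = 0
Initialize: second = 4
Entering loop: for idx in range(4):
After iteration 1: idx = 0, x = 1, second = 3
After iteration 2: idx = 1, x = 2, second = 2
After iteration 3: idx = 2, x = 3, second = 1
After iteration 4: idx = 3, x = 4, second = 0
Loop ends.

Final answer: 4, 0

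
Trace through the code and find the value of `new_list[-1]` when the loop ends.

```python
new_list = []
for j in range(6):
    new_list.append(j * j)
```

Let's trace through this code step by step.

Initialize: new_list = []
Entering loop: for j in range(6):
After iteration 1: j = 0, new_list = [0]
After iteration 2: j = 1, new_list = [0, 1]
After iteration 3: j = 2, new_list = [0, 1, 4]
After iteration 4: j = 3, new_list = [0, 1, 4, 9]
After iteration 5: j = 4, new_list = [0, 1, 4, 9, 16]
After iteration 6: j = 5, new_list = [0, 1, 4, 9, 16, 25]
Loop ends.
new_list[-1] = 25

Final answer: 25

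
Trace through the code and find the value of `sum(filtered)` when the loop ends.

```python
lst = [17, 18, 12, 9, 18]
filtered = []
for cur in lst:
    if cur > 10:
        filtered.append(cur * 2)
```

Let's trace through this code step by step.

Initialize: lst = [17, 18, 12, 9, 18]
Initialize: filtered = []
Entering loop: for cur in lst:
After iteration 1: cur = 17, filtered = [34]
After iteration 2: cur = 18, filtered = [34, 36]
After iteration 3: cur = 12, filtered = [34, 36, 24]
After iteration 4: cur = 9, filtered = [34, 36, 24]
After iteration 5: cur = 18, filtered = [34, 36, 24, 36]
Loop ends.
sum(filtered) = 130

Final answer: 130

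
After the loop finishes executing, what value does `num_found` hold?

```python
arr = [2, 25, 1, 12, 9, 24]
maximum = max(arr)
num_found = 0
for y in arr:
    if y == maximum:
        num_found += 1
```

Let's trace through this code step by step.

Initialize: arr = [2, 25, 1, 12, 9, 24]
Initialize: maximum = 25
Initialize: num_found = 0
Entering loop: for y in arr:
After iteration 1: y = 2, num_found = 0
After iteration 2: y = 25, num_found = 1
After iteration 3: y = 1, num_found = 1
After iteration 4: y = 12, num_found = 1
After iteration 5: y = 9, num_found = 1
After iteration 6: y = 24, num_found = 1
Loop ends.

Final answer: 1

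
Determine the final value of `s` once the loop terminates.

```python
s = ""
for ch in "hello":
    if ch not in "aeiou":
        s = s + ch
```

Let's trace through this code step by step.

Initialize: s = ''
Entering loop: for ch in "hello":
After iteration 1: ch = 'h', s = 'h'
After iteration 2: ch = 'e', s = 'h'
After iteration 3: ch = 'l', s = 'hl'
After iteration 4: ch = 'l', s = 'hll'
After iteration 5: ch = 'o', s = 'hll'
Loop ends.

Final answer: 'hll'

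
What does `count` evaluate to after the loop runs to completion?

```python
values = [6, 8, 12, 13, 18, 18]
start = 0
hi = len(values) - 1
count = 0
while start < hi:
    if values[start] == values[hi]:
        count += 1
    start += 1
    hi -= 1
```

Let's trace through this code step by step.

Initialize: values = [6, 8, 12, 13, 18, 18]
Initialize: start = 0
Initialize: hi = 5
Initialize: count = 0
Entering loop: while start < hi:
After iteration 1: start = 1, hi = 4, count = 0
After iteration 2: start = 2, hi = 3, count = 0
After iteration 3: start = 3, hi = 2, count = 0
Loop ends.

Final answer: 0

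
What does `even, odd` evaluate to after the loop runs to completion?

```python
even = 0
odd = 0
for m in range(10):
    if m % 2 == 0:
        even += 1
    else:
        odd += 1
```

Let's trace through this code step by step.

Initialize: even = 0
Initialize: odd = 0
Entering loop: for m in range(10):
After iteration 1: m = 0, even = 1, odd = 0
After iteration 2: m = 1, even = 1, odd = 1
After iteration 3: m = 2, even = 2, odd = 1
After iteration 4: m = 3, even = 2, odd = 2
After iteration 5: m = 4, even = 3, odd = 2
After iteration 6: m = 5, even = 3, odd = 3
After iteration 7: m = 6, even = 4, odd = 3
After iteration 8: m = 7, even = 4, odd = 4
After iteration 9: m = 8, even = 5, odd = 4
After iteration 10: m = 9, even = 5, odd = 5
Loop ends.

Final answer: 5, 5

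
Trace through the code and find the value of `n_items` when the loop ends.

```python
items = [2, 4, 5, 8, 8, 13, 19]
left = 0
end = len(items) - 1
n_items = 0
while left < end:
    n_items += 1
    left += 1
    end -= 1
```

Let's trace through this code step by step.

Initialize: items = [2, 4, 5, 8, 8, 13, 19]
Initialize: left = 0
Initialize: end = 6
Initialize: n_items = 0
Entering loop: while left < end:
After iteration 1: left = 1, end = 5, n_items = 1
After iteration 2: left = 2, end = 4, n_items = 2
After iteration 3: left = 3, end = 3, n_items = 3
Loop ends.

Final answer: 3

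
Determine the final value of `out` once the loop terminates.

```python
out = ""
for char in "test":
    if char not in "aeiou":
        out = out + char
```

Let's trace through this code step by step.

Initialize: out = ''
Entering loop: for char in "test":
After iteration 1: char = 't', out = 't'
After iteration 2: char = 'e', out = 't'
After iteration 3: char = 's', out = 'ts'
After iteration 4: char = 't', out = 'tst'
Loop ends.

Final answer: 'tst'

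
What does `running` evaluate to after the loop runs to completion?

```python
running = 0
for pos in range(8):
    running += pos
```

Let's trace through this code step by step.

Initialize: running = 0
Entering loop: for pos in range(8):
After iteration 1: pos = 0, running = 0
After iteration 2: pos = 1, running = 1
After iteration 3: pos = 2, running = 3
After iteration 4: pos = 3, running = 6
After iteration 5: pos = 4, running = 10
After iteration 6: pos = 5, running = 15
After iteration 7: pos = 6, running = 21
After iteration 8: pos = 7, running = 28
Loop ends.

Final answer: 28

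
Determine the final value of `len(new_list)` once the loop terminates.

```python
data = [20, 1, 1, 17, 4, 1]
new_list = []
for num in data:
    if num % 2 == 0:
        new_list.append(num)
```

Let's trace through this code step by step.

Initialize: data = [20, 1, 1, 17, 4, 1]
Initialize: new_list = []
Entering loop: for num in data:
After iteration 1: num = 20, new_list = [20]
After iteration 2: num = 1, new_list = [20]
After iteration 3: num = 1, new_list = [20]
After iteration 4: num = 17, new_list = [20]
After iteration 5: num = 4, new_list = [20, 4]
After iteration 6: num = 1, new_list = [20, 4]
Loop ends.
len(new_list) = 2

Final answer: 2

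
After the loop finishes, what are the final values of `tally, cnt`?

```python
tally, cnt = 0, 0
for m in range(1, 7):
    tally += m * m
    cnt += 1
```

Let's trace through this code step by step.

Initialize: tally = 0
Initialize: cnt = 0
Entering loop: for m in range(1, 7):
After iteration 1: m = 1, tally = 1, cnt = 1
After iteration 2: m = 2, tally = 5, cnt = 2
After iteration 3: m = 3, tally = 14, cnt = 3
After iteration 4: m = 4, tally = 30, cnt = 4
After iteration 5: m = 5, tally = 55, cnt = 5
After iteration 6: m = 6, tally = 91, cnt = 6
Loop ends.

Final answer: 91, 6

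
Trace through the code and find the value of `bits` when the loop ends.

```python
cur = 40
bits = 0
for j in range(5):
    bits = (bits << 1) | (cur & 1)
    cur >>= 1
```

Let's trace through this code step by step.

Initialize: cur = 40
Initialize: bits = 0
Entering loop: for j in range(5):
After iteration 1: j = 0, cur = 20, bits = 0
After iteration 2: j = 1, cur = 10, bits = 0
After iteration 3: j = 2, cur = 5, bits = 0
After iteration 4: j = 3, cur = 2, bits = 1
After iteration 5: j = 4, cur = 1, bits = 2
Loop ends.

Final answer: 2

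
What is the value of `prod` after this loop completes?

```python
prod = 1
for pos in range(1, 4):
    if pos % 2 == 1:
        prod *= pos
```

Let's trace through this code step by step.

Initialize: prod = 1
Entering loop: for pos in range(1, 4):
After iteration 1: pos = 1, prod = 1
After iteration 2: pos = 2, prod = 1
After iteration 3: pos = 3, prod = 3
Loop ends.

Final answer: 3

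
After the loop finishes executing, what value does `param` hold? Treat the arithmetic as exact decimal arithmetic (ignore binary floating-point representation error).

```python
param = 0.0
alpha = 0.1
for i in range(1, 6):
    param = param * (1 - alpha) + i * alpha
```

Let's trace through this code step by step.

Initialize: param = 0.0
Initialize: alpha = 0.1
Entering loop: for i in range(1, 6):
After iteration 1: i = 1, param = 0.1
After iteration 2: i = 2, param = 0.29
After iteration 3: i = 3, param = 0.561
After iteration 4: i = 4, param = 0.9049
After iteration 5: i = 5, param = 1.31441
Loop ends.

Final answer: 1.31441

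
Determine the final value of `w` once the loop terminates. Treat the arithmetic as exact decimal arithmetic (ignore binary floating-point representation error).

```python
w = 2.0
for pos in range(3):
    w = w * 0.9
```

Let's trace through this code step by step.

Initialize: w = 2.0
Entering loop: for pos in range(3):
After iteration 1: pos = 0, w = 1.8
After iteration 2: pos = 1, w = 1.62
After iteration 3: pos = 2, w = 1.458
Loop ends.

Final answer: 1.458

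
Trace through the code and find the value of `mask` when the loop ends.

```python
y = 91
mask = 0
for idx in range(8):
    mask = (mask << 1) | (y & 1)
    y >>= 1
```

Let's trace through this code step by step.

Initialize: y = 91
Initialize: mask = 0
Entering loop: for idx in range(8):
After iteration 1: idx = 0, y = 45, mask = 1
After iteration 2: idx = 1, y = 22, mask = 3
After iteration 3: idx = 2, y = 11, mask = 6
After iteration 4: idx = 3, y = 5, mask = 13
After iteration 5: idx = 4, y = 2, mask = 27
After iteration 6: idx = 5, y = 1, mask = 54
After iteration 7: idx = 6, y = 0, mask = 109
After iteration 8: idx = 7, y = 0, mask = 218
Loop ends.

Final answer: 218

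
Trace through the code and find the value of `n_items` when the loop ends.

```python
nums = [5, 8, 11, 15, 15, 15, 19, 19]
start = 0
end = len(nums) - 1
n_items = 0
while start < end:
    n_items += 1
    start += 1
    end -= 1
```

Let's trace through this code step by step.

Initialize: nums = [5, 8, 11, 15, 15, 15, 19, 19]
Initialize: start = 0
Initialize: end = 7
Initialize: n_items = 0
Entering loop: while start < end:
After iteration 1: start = 1, end = 6, n_items = 1
After iteration 2: start = 2, end = 5, n_items = 2
After iteration 3: start = 3, end = 4, n_items = 3
After iteration 4: start = 4, end = 3, n_items = 4
Loop ends.

Final answer: 4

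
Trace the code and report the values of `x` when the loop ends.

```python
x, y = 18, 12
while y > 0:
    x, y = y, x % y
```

Let's trace through this code step by step.

Initialize: x = 18
Initialize: y = 12
Entering loop: while y > 0:
After iteration 1: x = 12, y = 6
After iteration 2: x = 6, y = 0
Loop ends.

Final answer: 6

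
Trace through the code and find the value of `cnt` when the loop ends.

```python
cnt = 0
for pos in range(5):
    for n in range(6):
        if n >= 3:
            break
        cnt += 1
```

Let's trace through this code step by step.

Initialize: cnt = 0
Entering loop: for pos in range(5):
After iteration 1: pos = 0, cnt = 3
After iteration 2: pos = 1, cnt = 6
After iteration 3: pos = 2, cnt = 9
After iteration 4: pos = 3, cnt = 12
After iteration 5: pos = 4, cnt = 15
Loop ends.

Final answer: 15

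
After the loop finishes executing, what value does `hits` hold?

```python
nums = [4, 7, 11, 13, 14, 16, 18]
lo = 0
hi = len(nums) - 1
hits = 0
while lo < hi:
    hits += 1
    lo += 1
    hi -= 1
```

Let's trace through this code step by step.

Initialize: nums = [4, 7, 11, 13, 14, 16, 18]
Initialize: lo = 0
Initialize: hi = 6
Initialize: hits = 0
Entering loop: while lo < hi:
After iteration 1: lo = 1, hi = 5, hits = 1
After iteration 2: lo = 2, hi = 4, hits = 2
After iteration 3: lo = 3, hi = 3, hits = 3
Loop ends.

Final answer: 3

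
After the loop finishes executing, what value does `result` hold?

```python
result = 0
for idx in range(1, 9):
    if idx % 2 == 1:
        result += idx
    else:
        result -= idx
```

Let's trace through this code step by step.

Initialize: result = 0
Entering loop: for idx in range(1, 9):
After iteration 1: idx = 1, result = 1
After iteration 2: idx = 2, result = -1
After iteration 3: idx = 3, result = 2
After iteration 4: idx = 4, result = -2
After iteration 5: idx = 5, result = 3
After iteration 6: idx = 6, result = -3
After iteration 7: idx = 7, result = 4
After iteration 8: idx = 8, result = -4
Loop ends.

Final answer: -4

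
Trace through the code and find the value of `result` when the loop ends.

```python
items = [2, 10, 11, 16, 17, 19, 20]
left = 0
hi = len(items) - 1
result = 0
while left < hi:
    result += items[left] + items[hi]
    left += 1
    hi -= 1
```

Let's trace through this code step by step.

Initialize: items = [2, 10, 11, 16, 17, 19, 20]
Initialize: left = 0
Initialize: hi = 6
Initialize: result = 0
Entering loop: while left < hi:
After iteration 1: left = 1, hi = 5, result = 22
After iteration 2: left = 2, hi = 4, result = 51
After iteration 3: left = 3, hi = 3, result = 79
Loop ends.

Final answer: 79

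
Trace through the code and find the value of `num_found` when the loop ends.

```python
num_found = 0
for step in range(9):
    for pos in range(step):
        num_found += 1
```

Let's trace through this code step by step.

Initialize: num_found = 0
Entering loop: for step in range(9):
After iteration 1: step = 0, num_found = 0
After iteration 2: step = 1, num_found = 1, pos = 0
After iteration 3: step = 2, num_found = 3, pos = 1
After iteration 4: step = 3, num_found = 6, pos = 2
After iteration 5: step = 4, num_found = 10, pos = 3
After iteration 6: step = 5, num_found = 15, pos = 4
After iteration 7: step = 6, num_found = 21, pos = 5
After iteration 8: step = 7, num_found = 28, pos = 6
After iteration 9: step = 8, num_found = 36, pos = 7
Loop ends.

Final answer: 36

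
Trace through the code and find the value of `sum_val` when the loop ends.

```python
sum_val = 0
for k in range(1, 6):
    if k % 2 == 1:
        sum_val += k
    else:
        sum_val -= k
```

Let's trace through this code step by step.

Initialize: sum_val = 0
Entering loop: for k in range(1, 6):
After iteration 1: k = 1, sum_val = 1
After iteration 2: k = 2, sum_val = -1
After iteration 3: k = 3, sum_val = 2
After iteration 4: k = 4, sum_val = -2
After iteration 5: k = 5, sum_val = 3
Loop ends.

Final answer: 3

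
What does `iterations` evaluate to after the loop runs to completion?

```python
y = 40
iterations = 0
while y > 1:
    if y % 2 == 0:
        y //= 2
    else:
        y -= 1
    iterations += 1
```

Let's trace through this code step by step.

Initialize: y = 40
Initialize: iterations = 0
Entering loop: while y > 1:
After iteration 1: y = 20, iterations = 1
After iteration 2: y = 10, iterations = 2
After iteration 3: y = 5, iterations = 3
After iteration 4: y = 4, iterations = 4
After iteration 5: y = 2, iterations = 5
After iteration 6: y = 1, iterations = 6
Loop ends.

Final answer: 6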